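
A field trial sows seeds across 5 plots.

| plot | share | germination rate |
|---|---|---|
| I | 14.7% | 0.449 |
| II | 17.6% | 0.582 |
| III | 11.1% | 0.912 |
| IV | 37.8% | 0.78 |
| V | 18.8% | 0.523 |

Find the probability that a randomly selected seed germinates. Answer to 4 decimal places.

P(G) ≈ 0.6628

Using total probability over the partition,
P(G) = P(G|I)·P(I) + P(G|II)·P(II) + P(G|III)·P(III) + P(G|IV)·P(IV) + P(G|V)·P(V)
      = 0.449·0.147 + 0.582·0.176 + 0.912·0.111 + 0.78·0.378 + 0.523·0.188
      = 0.066003 + 0.102432 + 0.101232 + 0.29484 + 0.098324 = 0.662831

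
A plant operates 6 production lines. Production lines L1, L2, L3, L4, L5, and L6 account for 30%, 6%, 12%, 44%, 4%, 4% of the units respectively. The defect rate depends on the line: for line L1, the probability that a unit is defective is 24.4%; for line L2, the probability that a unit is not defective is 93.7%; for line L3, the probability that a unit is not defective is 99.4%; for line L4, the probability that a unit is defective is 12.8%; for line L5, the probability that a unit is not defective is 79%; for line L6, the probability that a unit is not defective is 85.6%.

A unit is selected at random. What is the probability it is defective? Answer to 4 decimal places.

0.1482

P(D|L2) = 1 − 0.937 = 0.063.
P(D|L3) = 1 − 0.994 = 0.006.
P(D|L5) = 1 − 0.79 = 0.21.
P(D|L6) = 1 − 0.856 = 0.144.
P(D) = P(D|L1)·P(L1) + P(D|L2)·P(L2) + P(D|L3)·P(L3) + P(D|L4)·P(L4) + P(D|L5)·P(L5) + P(D|L6)·P(L6)
      = 0.244·0.3 + 0.063·0.06 + 0.006·0.12 + 0.128·0.44 + 0.21·0.04 + 0.144·0.04
      = 0.0732 + 0.00378 + 0.00072 + 0.05632 + 0.0084 + 0.00576 = 0.14818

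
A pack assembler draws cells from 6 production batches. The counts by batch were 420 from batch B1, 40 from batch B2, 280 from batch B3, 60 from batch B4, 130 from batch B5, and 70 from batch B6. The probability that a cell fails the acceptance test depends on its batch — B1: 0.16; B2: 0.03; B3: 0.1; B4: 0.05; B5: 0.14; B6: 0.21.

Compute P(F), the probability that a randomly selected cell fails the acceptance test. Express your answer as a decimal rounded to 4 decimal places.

Total: 420 + 40 + 280 + 60 + 130 + 70 = 1000.
P(B1) = 420/1000 = 0.42. P(B2) = 40/1000 = 0.04. P(B3) = 280/1000 = 0.28. P(B4) = 60/1000 = 0.06. P(B5) = 130/1000 = 0.13. P(B6) = 70/1000 = 0.07.
P(F) = P(F|B1)·P(B1) + P(F|B2)·P(B2) + P(F|B3)·P(B3) + P(F|B4)·P(B4) + P(F|B5)·P(B5) + P(F|B6)·P(B6)
      = 0.16·0.42 + 0.03·0.04 + 0.1·0.28 + 0.05·0.06 + 0.14·0.13 + 0.21·0.07
      = 0.0672 + 0.0012 + 0.028 + 0.003 + 0.0182 + 0.0147 = 0.1323

0.1323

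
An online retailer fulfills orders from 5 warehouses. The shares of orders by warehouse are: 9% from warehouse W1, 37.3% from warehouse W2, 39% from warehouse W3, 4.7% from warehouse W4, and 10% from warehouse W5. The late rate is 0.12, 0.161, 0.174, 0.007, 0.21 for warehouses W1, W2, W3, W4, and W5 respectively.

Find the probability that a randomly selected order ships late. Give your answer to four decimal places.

P(L) = P(L|W1)·P(W1) + P(L|W2)·P(W2) + P(L|W3)·P(W3) + P(L|W4)·P(W4) + P(L|W5)·P(W5)
      = 0.12·0.09 + 0.161·0.373 + 0.174·0.39 + 0.007·0.047 + 0.21·0.1
      = 0.0108 + 0.060053 + 0.06786 + 0.000329 + 0.021 = 0.160042

P(L) ≈ 0.1600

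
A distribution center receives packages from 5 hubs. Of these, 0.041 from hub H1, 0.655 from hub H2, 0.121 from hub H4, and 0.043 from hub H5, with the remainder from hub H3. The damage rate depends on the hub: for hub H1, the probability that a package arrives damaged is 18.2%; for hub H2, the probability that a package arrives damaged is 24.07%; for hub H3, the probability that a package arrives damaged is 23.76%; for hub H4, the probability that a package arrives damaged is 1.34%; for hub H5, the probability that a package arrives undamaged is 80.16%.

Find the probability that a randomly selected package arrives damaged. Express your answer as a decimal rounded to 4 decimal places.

P(D) ≈ 0.2085

P(H3) = 1 − (0.041 + 0.655 + 0.121 + 0.043) = 0.14.
P(D|H5) = 1 − 0.8016 = 0.1984.
P(D) = P(D|H1)·P(H1) + P(D|H2)·P(H2) + P(D|H3)·P(H3) + P(D|H4)·P(H4) + P(D|H5)·P(H5)
      = 0.182·0.041 + 0.2407·0.655 + 0.2376·0.14 + 0.0134·0.121 + 0.1984·0.043
      = 0.007462 + 0.1576585 + 0.033264 + 0.0016214 + 0.0085312 = 0.2085371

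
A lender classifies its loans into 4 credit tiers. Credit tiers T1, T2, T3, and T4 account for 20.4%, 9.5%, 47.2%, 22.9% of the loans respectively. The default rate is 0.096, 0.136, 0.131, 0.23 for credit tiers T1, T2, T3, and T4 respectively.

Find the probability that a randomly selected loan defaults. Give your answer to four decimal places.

Summing over the partition,
P(D) = P(D|T1)·P(T1) + P(D|T2)·P(T2) + P(D|T3)·P(T3) + P(D|T4)·P(T4)
      = 0.096·0.204 + 0.136·0.095 + 0.131·0.472 + 0.23·0.229
      = 0.019584 + 0.01292 + 0.061832 + 0.05267 = 0.147006

P(D) ≈ 0.1470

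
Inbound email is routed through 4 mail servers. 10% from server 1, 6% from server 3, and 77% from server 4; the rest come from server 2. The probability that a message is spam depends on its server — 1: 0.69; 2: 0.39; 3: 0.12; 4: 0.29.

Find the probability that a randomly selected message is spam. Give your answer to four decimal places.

P(S) ≈ 0.3268

P(2) = 1 − (0.1 + 0.06 + 0.77) = 0.07.
Using total probability over the partition,
P(S) = P(S|1)·P(1) + P(S|2)·P(2) + P(S|3)·P(3) + P(S|4)·P(4)
      = 0.69·0.1 + 0.39·0.07 + 0.12·0.06 + 0.29·0.77
      = 0.069 + 0.0273 + 0.0072 + 0.2233 = 0.3268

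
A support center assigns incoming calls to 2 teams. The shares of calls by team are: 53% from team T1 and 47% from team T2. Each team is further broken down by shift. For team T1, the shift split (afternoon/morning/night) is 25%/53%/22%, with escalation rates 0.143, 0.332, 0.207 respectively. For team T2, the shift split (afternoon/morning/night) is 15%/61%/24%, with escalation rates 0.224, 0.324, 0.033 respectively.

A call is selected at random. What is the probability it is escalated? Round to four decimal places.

P(E) ≈ 0.2487

P(E|T1) = 0.25·0.143 + 0.53·0.332 + 0.22·0.207 = 0.03575 + 0.17596 + 0.04554 = 0.25725
P(E|T2) = 0.15·0.224 + 0.61·0.324 + 0.24·0.033 = 0.0336 + 0.19764 + 0.00792 = 0.23916
Then overall,
P(E) = 0.53·0.25725 + 0.47·0.23916
      = 0.1363425 + 0.1124052 = 0.2487477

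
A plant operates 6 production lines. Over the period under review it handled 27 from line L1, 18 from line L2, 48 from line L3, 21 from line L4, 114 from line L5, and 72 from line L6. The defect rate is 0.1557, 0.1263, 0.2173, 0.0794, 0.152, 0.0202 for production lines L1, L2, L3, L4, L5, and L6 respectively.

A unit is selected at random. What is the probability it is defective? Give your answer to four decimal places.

P(D) ≈ 0.1245

Total: 27 + 18 + 48 + 21 + 114 + 72 = 300.
P(L1) = 27/300 = 0.09. P(L2) = 18/300 = 0.06. P(L3) = 48/300 = 0.16. P(L4) = 21/300 = 0.07. P(L5) = 114/300 = 0.38. P(L6) = 72/300 = 0.24.
Summing over the partition,
P(D) = P(D|L1)·P(L1) + P(D|L2)·P(L2) + P(D|L3)·P(L3) + P(D|L4)·P(L4) + P(D|L5)·P(L5) + P(D|L6)·P(L6)
      = 0.1557·0.09 + 0.1263·0.06 + 0.2173·0.16 + 0.0794·0.07 + 0.152·0.38 + 0.0202·0.24
      = 0.014013 + 0.007578 + 0.034768 + 0.005558 + 0.05776 + 0.004848 = 0.124525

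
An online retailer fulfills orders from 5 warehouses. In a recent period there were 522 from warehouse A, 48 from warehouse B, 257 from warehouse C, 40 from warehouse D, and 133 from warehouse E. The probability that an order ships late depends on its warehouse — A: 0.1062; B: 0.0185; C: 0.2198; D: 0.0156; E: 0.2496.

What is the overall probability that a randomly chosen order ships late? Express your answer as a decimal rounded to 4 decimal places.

Total: 522 + 48 + 257 + 40 + 133 = 1000.
P(A) = 522/1000 = 0.522. P(B) = 48/1000 = 0.048. P(C) = 257/1000 = 0.257. P(D) = 40/1000 = 0.04. P(E) = 133/1000 = 0.133.
P(L) = P(L|A)·P(A) + P(L|B)·P(B) + P(L|C)·P(C) + P(L|D)·P(D) + P(L|E)·P(E)
      = 0.1062·0.522 + 0.0185·0.048 + 0.2198·0.257 + 0.0156·0.04 + 0.2496·0.133
      = 0.0554364 + 0.000888 + 0.0564886 + 0.000624 + 0.0331968 = 0.1466338

P(L) ≈ 0.1466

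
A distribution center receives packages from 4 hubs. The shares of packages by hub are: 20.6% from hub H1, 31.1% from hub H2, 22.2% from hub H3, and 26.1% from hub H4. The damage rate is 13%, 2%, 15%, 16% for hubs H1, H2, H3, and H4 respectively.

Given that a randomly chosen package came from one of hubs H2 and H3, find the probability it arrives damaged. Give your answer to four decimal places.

Let S = {H2, H3}.
P(S) = 0.311 + 0.222 = 0.533.
P(D ∩ S) = 0.02·0.311 + 0.15·0.222 = 0.00622 + 0.0333 = 0.03952.
P(D | S) = 0.03952 / 0.533 = 0.074146…

P(D|S) ≈ 0.0741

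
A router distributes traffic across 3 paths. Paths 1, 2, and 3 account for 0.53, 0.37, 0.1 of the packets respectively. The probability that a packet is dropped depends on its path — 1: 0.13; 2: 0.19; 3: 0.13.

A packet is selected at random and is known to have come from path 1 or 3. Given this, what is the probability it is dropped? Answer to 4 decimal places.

Let S = {1, 3}.
P(S) = 0.53 + 0.1 = 0.63.
P(L ∩ S) = 0.13·0.53 + 0.13·0.1 = 0.0689 + 0.013 = 0.0819.
P(L | S) = 0.0819 / 0.63 = 0.130000…

P(L|S) ≈ 0.1300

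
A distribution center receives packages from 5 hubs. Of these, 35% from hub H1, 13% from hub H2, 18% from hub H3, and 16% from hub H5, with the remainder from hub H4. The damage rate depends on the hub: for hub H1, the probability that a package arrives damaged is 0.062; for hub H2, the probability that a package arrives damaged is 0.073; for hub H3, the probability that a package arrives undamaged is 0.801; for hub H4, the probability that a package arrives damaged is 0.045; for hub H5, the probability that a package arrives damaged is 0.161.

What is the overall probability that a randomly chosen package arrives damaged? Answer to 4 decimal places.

P(H4) = 1 − (0.35 + 0.13 + 0.18 + 0.16) = 0.18.
P(D|H3) = 1 − 0.801 = 0.199.
By the law of total probability,
P(D) = P(D|H1)·P(H1) + P(D|H2)·P(H2) + P(D|H3)·P(H3) + P(D|H4)·P(H4) + P(D|H5)·P(H5)
      = 0.062·0.35 + 0.073·0.13 + 0.199·0.18 + 0.045·0.18 + 0.161·0.16
      = 0.0217 + 0.00949 + 0.03582 + 0.0081 + 0.02576 = 0.10087

0.1009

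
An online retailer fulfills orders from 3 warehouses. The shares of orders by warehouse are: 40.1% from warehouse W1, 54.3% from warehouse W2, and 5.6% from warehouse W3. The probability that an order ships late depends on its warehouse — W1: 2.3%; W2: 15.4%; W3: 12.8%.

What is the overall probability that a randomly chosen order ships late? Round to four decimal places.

Summing over the partition,
P(L) = P(L|W1)·P(W1) + P(L|W2)·P(W2) + P(L|W3)·P(W3)
      = 0.023·0.401 + 0.154·0.543 + 0.128·0.056
      = 0.009223 + 0.083622 + 0.007168 = 0.100013

0.1000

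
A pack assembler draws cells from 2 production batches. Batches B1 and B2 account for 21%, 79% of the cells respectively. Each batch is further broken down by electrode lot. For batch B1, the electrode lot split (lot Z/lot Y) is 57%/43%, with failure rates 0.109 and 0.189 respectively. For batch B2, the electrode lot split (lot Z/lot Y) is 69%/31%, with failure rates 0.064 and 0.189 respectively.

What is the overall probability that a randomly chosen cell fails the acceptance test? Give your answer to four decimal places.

0.1113

P(F|B1) = 0.57·0.109 + 0.43·0.189 = 0.06213 + 0.08127 = 0.1434
P(F|B2) = 0.69·0.064 + 0.31·0.189 = 0.04416 + 0.05859 = 0.10275
Then overall,
P(F) = 0.21·0.1434 + 0.79·0.10275
      = 0.030114 + 0.0811725 = 0.1112865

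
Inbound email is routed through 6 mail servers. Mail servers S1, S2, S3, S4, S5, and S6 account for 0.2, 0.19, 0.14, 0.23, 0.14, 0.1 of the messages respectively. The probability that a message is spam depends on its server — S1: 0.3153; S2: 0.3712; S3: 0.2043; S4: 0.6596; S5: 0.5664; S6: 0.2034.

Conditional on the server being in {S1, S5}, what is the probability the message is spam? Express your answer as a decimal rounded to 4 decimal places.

Let J = {S1, S5}.
P(J) = 0.2 + 0.14 = 0.34.
P(S ∩ J) = 0.3153·0.2 + 0.5664·0.14 = 0.06306 + 0.079296 = 0.142356.
P(S | J) = 0.142356 / 0.34 = 0.418694…

P(S|J) ≈ 0.4187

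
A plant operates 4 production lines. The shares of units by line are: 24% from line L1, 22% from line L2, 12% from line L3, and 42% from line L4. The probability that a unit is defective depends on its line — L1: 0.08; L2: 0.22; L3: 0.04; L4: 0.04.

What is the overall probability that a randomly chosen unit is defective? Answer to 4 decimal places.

0.0892

Summing over the partition,
P(D) = P(D|L1)·P(L1) + P(D|L2)·P(L2) + P(D|L3)·P(L3) + P(D|L4)·P(L4)
      = 0.08·0.24 + 0.22·0.22 + 0.04·0.12 + 0.04·0.42
      = 0.0192 + 0.0484 + 0.0048 + 0.0168 = 0.0892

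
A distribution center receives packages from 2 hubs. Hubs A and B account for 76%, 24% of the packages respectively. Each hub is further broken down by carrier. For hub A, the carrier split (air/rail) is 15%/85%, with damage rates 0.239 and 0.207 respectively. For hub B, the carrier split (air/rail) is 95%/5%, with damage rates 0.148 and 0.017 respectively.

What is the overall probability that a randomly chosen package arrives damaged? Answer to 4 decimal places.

P(D|A) = 0.15·0.239 + 0.85·0.207 = 0.03585 + 0.17595 = 0.2118
P(D|B) = 0.95·0.148 + 0.05·0.017 = 0.1406 + 0.00085 = 0.14145
Then overall,
P(D) = 0.76·0.2118 + 0.24·0.14145
      = 0.160968 + 0.033948 = 0.194916

P(D) ≈ 0.1949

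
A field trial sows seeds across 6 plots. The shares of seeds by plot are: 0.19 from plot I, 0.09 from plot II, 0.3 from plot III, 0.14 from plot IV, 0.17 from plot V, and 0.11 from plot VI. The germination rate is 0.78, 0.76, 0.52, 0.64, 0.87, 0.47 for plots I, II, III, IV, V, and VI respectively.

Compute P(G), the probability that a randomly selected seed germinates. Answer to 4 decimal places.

P(G) ≈ 0.6618

P(G) = P(G|I)·P(I) + P(G|II)·P(II) + P(G|III)·P(III) + P(G|IV)·P(IV) + P(G|V)·P(V) + P(G|VI)·P(VI)
      = 0.78·0.19 + 0.76·0.09 + 0.52·0.3 + 0.64·0.14 + 0.87·0.17 + 0.47·0.11
      = 0.1482 + 0.0684 + 0.156 + 0.0896 + 0.1479 + 0.0517 = 0.6618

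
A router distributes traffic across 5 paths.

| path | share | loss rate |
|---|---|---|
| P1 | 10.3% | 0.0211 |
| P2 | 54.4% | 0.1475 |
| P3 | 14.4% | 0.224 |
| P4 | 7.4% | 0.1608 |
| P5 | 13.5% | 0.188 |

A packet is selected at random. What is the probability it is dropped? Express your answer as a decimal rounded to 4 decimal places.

P(L) ≈ 0.1519

Summing over the partition,
P(L) = P(L|P1)·P(P1) + P(L|P2)·P(P2) + P(L|P3)·P(P3) + P(L|P4)·P(P4) + P(L|P5)·P(P5)
      = 0.0211·0.103 + 0.1475·0.544 + 0.224·0.144 + 0.1608·0.074 + 0.188·0.135
      = 0.0021733 + 0.08024 + 0.032256 + 0.0118992 + 0.02538 = 0.1519485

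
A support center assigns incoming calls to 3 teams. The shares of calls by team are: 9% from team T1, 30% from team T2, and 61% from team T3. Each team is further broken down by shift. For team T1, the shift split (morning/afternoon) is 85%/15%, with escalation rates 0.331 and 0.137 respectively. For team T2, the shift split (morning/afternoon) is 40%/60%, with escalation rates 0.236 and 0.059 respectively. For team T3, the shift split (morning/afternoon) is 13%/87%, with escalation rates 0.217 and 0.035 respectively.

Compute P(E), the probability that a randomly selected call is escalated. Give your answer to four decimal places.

P(E) ≈ 0.1019

P(E|T1) = 0.85·0.331 + 0.15·0.137 = 0.28135 + 0.02055 = 0.3019
P(E|T2) = 0.4·0.236 + 0.6·0.059 = 0.0944 + 0.0354 = 0.1298
P(E|T3) = 0.13·0.217 + 0.87·0.035 = 0.02821 + 0.03045 = 0.05866
Then overall,
P(E) = 0.09·0.3019 + 0.3·0.1298 + 0.61·0.05866
      = 0.027171 + 0.03894 + 0.0357826 = 0.1018936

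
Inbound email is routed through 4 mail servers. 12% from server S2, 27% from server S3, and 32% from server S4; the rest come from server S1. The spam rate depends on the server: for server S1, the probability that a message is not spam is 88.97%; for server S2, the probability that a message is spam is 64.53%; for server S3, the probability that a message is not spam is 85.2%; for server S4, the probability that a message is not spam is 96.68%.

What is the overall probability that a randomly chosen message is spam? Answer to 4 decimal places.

P(S) ≈ 0.1600

P(S1) = 1 − (0.12 + 0.27 + 0.32) = 0.29.
P(S|S1) = 1 − 0.8897 = 0.1103.
P(S|S3) = 1 − 0.852 = 0.148.
P(S|S4) = 1 − 0.9668 = 0.0332.
P(S) = P(S|S1)·P(S1) + P(S|S2)·P(S2) + P(S|S3)·P(S3) + P(S|S4)·P(S4)
      = 0.1103·0.29 + 0.6453·0.12 + 0.148·0.27 + 0.0332·0.32
      = 0.031987 + 0.077436 + 0.03996 + 0.010624 = 0.160007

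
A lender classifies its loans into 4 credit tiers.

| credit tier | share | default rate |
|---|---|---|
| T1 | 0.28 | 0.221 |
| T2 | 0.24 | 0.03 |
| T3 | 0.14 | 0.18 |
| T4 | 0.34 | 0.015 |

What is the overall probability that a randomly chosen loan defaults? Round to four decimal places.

P(D) = P(D|T1)·P(T1) + P(D|T2)·P(T2) + P(D|T3)·P(T3) + P(D|T4)·P(T4)
      = 0.221·0.28 + 0.03·0.24 + 0.18·0.14 + 0.015·0.34
      = 0.06188 + 0.0072 + 0.0252 + 0.0051 = 0.09938

0.0994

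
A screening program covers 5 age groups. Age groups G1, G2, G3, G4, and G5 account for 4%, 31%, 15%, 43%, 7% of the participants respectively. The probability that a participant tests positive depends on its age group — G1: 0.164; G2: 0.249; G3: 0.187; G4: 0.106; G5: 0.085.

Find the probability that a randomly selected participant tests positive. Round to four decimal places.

0.1633

P(T) = P(T|G1)·P(G1) + P(T|G2)·P(G2) + P(T|G3)·P(G3) + P(T|G4)·P(G4) + P(T|G5)·P(G5)
      = 0.164·0.04 + 0.249·0.31 + 0.187·0.15 + 0.106·0.43 + 0.085·0.07
      = 0.00656 + 0.07719 + 0.02805 + 0.04558 + 0.00595 = 0.16333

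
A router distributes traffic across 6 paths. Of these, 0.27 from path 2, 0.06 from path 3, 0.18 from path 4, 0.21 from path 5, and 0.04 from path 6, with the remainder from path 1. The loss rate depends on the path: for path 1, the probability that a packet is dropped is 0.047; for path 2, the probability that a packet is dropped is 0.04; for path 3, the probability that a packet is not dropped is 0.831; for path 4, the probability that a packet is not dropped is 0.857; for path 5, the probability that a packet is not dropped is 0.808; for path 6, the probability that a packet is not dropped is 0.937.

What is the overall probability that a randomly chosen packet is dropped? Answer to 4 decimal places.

P(1) = 1 − (0.27 + 0.06 + 0.18 + 0.21 + 0.04) = 0.24.
P(L|3) = 1 − 0.831 = 0.169.
P(L|4) = 1 − 0.857 = 0.143.
P(L|5) = 1 − 0.808 = 0.192.
P(L|6) = 1 − 0.937 = 0.063.
P(L) = P(L|1)·P(1) + P(L|2)·P(2) + P(L|3)·P(3) + P(L|4)·P(4) + P(L|5)·P(5) + P(L|6)·P(6)
      = 0.047·0.24 + 0.04·0.27 + 0.169·0.06 + 0.143·0.18 + 0.192·0.21 + 0.063·0.04
      = 0.01128 + 0.0108 + 0.01014 + 0.02574 + 0.04032 + 0.00252 = 0.1008

P(L) ≈ 0.1008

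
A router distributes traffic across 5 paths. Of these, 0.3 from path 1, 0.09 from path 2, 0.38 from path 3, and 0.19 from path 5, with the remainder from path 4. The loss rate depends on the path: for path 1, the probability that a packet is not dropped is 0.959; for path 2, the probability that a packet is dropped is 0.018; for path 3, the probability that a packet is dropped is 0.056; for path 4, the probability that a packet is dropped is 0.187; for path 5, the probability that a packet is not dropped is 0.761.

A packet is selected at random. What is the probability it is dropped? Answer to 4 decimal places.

P(4) = 1 − (0.3 + 0.09 + 0.38 + 0.19) = 0.04.
P(L|1) = 1 − 0.959 = 0.041.
P(L|5) = 1 − 0.761 = 0.239.
Using total probability over the partition,
P(L) = P(L|1)·P(1) + P(L|2)·P(2) + P(L|3)·P(3) + P(L|4)·P(4) + P(L|5)·P(5)
      = 0.041·0.3 + 0.018·0.09 + 0.056·0.38 + 0.187·0.04 + 0.239·0.19
      = 0.0123 + 0.00162 + 0.02128 + 0.00748 + 0.04541 = 0.08809

P(L) ≈ 0.0881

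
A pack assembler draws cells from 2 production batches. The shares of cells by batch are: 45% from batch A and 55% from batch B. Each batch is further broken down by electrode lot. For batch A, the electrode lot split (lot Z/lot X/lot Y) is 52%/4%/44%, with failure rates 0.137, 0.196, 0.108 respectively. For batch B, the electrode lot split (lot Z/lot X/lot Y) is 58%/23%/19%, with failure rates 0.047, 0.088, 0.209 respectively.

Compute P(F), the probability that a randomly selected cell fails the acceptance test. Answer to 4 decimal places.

P(F|A) = 0.52·0.137 + 0.04·0.196 + 0.44·0.108 = 0.07124 + 0.00784 + 0.04752 = 0.1266
P(F|B) = 0.58·0.047 + 0.23·0.088 + 0.19·0.209 = 0.02726 + 0.02024 + 0.03971 = 0.08721
Then overall,
P(F) = 0.45·0.1266 + 0.55·0.08721
      = 0.05697 + 0.0479655 = 0.1049355

P(F) ≈ 0.1049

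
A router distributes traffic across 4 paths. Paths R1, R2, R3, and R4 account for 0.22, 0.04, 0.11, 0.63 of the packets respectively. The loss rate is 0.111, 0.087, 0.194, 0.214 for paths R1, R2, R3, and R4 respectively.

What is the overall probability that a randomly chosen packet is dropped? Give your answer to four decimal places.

P(L) ≈ 0.1841

By the law of total probability,
P(L) = P(L|R1)·P(R1) + P(L|R2)·P(R2) + P(L|R3)·P(R3) + P(L|R4)·P(R4)
      = 0.111·0.22 + 0.087·0.04 + 0.194·0.11 + 0.214·0.63
      = 0.02442 + 0.00348 + 0.02134 + 0.13482 = 0.18406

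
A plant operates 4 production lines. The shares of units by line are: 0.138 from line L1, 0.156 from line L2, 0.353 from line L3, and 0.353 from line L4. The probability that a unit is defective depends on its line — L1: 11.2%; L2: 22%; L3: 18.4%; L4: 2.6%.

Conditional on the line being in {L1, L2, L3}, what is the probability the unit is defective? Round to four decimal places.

0.1773

Let S = {L1, L2, L3}.
P(S) = 0.138 + 0.156 + 0.353 = 0.647.
P(D ∩ S) = 0.112·0.138 + 0.22·0.156 + 0.184·0.353 = 0.015456 + 0.03432 + 0.064952 = 0.114728.
P(D | S) = 0.114728 / 0.647 = 0.177323…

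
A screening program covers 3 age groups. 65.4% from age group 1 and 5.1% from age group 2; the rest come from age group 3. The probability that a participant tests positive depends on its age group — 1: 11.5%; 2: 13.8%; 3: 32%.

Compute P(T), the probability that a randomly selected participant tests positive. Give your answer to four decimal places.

P(T) ≈ 0.1766

P(3) = 1 − (0.654 + 0.051) = 0.295.
P(T) = P(T|1)·P(1) + P(T|2)·P(2) + P(T|3)·P(3)
      = 0.115·0.654 + 0.138·0.051 + 0.32·0.295
      = 0.07521 + 0.007038 + 0.0944 = 0.176648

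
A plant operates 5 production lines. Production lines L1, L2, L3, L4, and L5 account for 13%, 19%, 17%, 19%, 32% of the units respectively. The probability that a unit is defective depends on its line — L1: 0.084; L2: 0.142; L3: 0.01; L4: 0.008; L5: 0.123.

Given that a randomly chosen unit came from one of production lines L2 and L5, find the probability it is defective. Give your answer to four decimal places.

P(D|S) ≈ 0.1301

Let S = {L2, L5}.
P(S) = 0.19 + 0.32 = 0.51.
P(D ∩ S) = 0.142·0.19 + 0.123·0.32 = 0.02698 + 0.03936 = 0.06634.
P(D | S) = 0.06634 / 0.51 = 0.130078…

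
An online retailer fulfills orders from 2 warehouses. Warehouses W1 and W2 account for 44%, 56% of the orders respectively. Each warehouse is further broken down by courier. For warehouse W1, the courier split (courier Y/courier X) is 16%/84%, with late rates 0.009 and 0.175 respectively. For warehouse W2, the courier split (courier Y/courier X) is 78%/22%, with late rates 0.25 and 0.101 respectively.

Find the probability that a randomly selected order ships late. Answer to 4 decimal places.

0.1870

P(L|W1) = 0.16·0.009 + 0.84·0.175 = 0.00144 + 0.147 = 0.14844
P(L|W2) = 0.78·0.25 + 0.22·0.101 = 0.195 + 0.02222 = 0.21722
By total probability over the outer partition,
P(L) = 0.44·0.14844 + 0.56·0.21722
      = 0.0653136 + 0.1216432 = 0.1869568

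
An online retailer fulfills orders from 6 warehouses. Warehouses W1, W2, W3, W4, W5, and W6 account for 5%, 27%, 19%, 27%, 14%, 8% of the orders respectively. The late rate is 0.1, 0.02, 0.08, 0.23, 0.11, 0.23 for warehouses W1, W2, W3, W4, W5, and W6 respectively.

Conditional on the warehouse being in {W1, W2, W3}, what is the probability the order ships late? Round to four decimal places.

0.0502

Let S = {W1, W2, W3}.
P(S) = 0.05 + 0.27 + 0.19 = 0.51.
P(L ∩ S) = 0.1·0.05 + 0.02·0.27 + 0.08·0.19 = 0.005 + 0.0054 + 0.0152 = 0.0256.
P(L | S) = 0.0256 / 0.51 = 0.050196…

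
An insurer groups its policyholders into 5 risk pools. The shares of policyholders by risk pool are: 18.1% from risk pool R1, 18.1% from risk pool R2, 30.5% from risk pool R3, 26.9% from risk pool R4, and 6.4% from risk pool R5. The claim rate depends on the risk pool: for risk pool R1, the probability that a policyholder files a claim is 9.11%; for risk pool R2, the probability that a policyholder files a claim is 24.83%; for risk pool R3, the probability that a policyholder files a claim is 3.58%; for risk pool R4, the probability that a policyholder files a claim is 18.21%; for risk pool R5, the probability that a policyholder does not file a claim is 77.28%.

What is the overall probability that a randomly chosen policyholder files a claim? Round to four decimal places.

P(C|R5) = 1 − 0.7728 = 0.2272.
Summing over the partition,
P(C) = P(C|R1)·P(R1) + P(C|R2)·P(R2) + P(C|R3)·P(R3) + P(C|R4)·P(R4) + P(C|R5)·P(R5)
      = 0.0911·0.181 + 0.2483·0.181 + 0.0358·0.305 + 0.1821·0.269 + 0.2272·0.064
      = 0.0164891 + 0.0449423 + 0.010919 + 0.0489849 + 0.0145408 = 0.1358761

P(C) ≈ 0.1359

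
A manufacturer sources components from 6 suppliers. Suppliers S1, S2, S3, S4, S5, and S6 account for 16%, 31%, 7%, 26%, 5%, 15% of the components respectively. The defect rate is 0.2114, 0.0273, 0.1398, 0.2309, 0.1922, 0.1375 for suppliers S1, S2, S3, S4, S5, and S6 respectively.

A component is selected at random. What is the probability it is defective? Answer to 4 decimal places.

0.1423

P(D) = P(D|S1)·P(S1) + P(D|S2)·P(S2) + P(D|S3)·P(S3) + P(D|S4)·P(S4) + P(D|S5)·P(S5) + P(D|S6)·P(S6)
      = 0.2114·0.16 + 0.0273·0.31 + 0.1398·0.07 + 0.2309·0.26 + 0.1922·0.05 + 0.1375·0.15
      = 0.033824 + 0.008463 + 0.009786 + 0.060034 + 0.00961 + 0.020625 = 0.142342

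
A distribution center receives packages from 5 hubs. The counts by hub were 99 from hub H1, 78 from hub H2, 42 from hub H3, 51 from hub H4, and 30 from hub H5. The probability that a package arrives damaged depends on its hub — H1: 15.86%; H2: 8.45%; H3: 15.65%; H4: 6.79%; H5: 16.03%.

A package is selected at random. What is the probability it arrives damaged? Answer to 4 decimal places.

Total: 99 + 78 + 42 + 51 + 30 = 300.
P(H1) = 99/300 = 0.33. P(H2) = 78/300 = 0.26. P(H3) = 42/300 = 0.14. P(H4) = 51/300 = 0.17. P(H5) = 30/300 = 0.1.
Using total probability over the partition,
P(D) = P(D|H1)·P(H1) + P(D|H2)·P(H2) + P(D|H3)·P(H3) + P(D|H4)·P(H4) + P(D|H5)·P(H5)
      = 0.1586·0.33 + 0.0845·0.26 + 0.1565·0.14 + 0.0679·0.17 + 0.1603·0.1
      = 0.052338 + 0.02197 + 0.02191 + 0.011543 + 0.01603 = 0.123791

P(D) ≈ 0.1238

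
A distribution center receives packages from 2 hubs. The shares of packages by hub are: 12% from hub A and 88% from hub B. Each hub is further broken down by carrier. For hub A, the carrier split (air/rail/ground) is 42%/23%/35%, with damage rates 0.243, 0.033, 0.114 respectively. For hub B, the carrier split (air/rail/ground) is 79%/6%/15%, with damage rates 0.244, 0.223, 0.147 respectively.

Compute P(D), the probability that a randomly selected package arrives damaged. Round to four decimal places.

P(D|A) = 0.42·0.243 + 0.23·0.033 + 0.35·0.114 = 0.10206 + 0.00759 + 0.0399 = 0.14955
P(D|B) = 0.79·0.244 + 0.06·0.223 + 0.15·0.147 = 0.19276 + 0.01338 + 0.02205 = 0.22819
By total probability over the outer partition,
P(D) = 0.12·0.14955 + 0.88·0.22819
      = 0.017946 + 0.2008072 = 0.2187532

0.2188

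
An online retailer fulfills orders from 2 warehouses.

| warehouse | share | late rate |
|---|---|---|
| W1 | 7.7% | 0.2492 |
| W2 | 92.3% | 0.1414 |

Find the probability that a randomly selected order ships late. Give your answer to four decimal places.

By the law of total probability,
P(L) = P(L|W1)·P(W1) + P(L|W2)·P(W2)
      = 0.2492·0.077 + 0.1414·0.923
      = 0.0191884 + 0.1305122 = 0.1497006

P(L) ≈ 0.1497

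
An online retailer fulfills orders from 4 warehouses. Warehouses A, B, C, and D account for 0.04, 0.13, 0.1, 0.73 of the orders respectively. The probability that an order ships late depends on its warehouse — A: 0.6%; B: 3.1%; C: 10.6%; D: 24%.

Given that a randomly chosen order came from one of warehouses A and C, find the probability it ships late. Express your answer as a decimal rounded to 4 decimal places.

Let S = {A, C}.
P(S) = 0.04 + 0.1 = 0.14.
P(L ∩ S) = 0.006·0.04 + 0.106·0.1 = 0.00024 + 0.0106 = 0.01084.
P(L | S) = 0.01084 / 0.14 = 0.077429…

P(L|S) ≈ 0.0774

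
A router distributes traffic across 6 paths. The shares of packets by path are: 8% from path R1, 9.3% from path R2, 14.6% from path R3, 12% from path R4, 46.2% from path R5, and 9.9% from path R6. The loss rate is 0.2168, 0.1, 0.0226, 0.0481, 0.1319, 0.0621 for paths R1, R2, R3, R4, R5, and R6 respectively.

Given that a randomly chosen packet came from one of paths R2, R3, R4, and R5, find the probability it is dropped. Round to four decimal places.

Let S = {R2, R3, R4, R5}.
P(S) = 0.093 + 0.146 + 0.12 + 0.462 = 0.821.
P(L ∩ S) = 0.1·0.093 + 0.0226·0.146 + 0.0481·0.12 + 0.1319·0.462 = 0.0093 + 0.0032996 + 0.005772 + 0.0609378 = 0.0793094.
P(L | S) = 0.0793094 / 0.821 = 0.096601…

0.0966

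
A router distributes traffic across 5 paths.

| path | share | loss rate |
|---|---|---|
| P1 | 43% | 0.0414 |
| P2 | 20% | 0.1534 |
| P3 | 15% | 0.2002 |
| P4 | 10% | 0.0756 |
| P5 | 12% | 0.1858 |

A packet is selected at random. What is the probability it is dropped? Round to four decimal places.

By the law of total probability,
P(L) = P(L|P1)·P(P1) + P(L|P2)·P(P2) + P(L|P3)·P(P3) + P(L|P4)·P(P4) + P(L|P5)·P(P5)
      = 0.0414·0.43 + 0.1534·0.2 + 0.2002·0.15 + 0.0756·0.1 + 0.1858·0.12
      = 0.017802 + 0.03068 + 0.03003 + 0.00756 + 0.022296 = 0.108368

P(L) ≈ 0.1084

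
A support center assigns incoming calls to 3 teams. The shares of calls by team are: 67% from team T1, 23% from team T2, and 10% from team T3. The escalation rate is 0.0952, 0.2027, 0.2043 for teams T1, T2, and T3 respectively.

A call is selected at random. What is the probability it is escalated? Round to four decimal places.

P(E) = P(E|T1)·P(T1) + P(E|T2)·P(T2) + P(E|T3)·P(T3)
      = 0.0952·0.67 + 0.2027·0.23 + 0.2043·0.1
      = 0.063784 + 0.046621 + 0.02043 = 0.130835

0.1308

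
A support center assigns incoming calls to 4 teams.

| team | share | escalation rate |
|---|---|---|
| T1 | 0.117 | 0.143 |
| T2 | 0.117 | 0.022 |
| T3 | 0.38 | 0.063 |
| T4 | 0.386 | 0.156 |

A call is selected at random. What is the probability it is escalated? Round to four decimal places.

0.1035

P(E) = P(E|T1)·P(T1) + P(E|T2)·P(T2) + P(E|T3)·P(T3) + P(E|T4)·P(T4)
      = 0.143·0.117 + 0.022·0.117 + 0.063·0.38 + 0.156·0.386
      = 0.016731 + 0.002574 + 0.02394 + 0.060216 = 0.103461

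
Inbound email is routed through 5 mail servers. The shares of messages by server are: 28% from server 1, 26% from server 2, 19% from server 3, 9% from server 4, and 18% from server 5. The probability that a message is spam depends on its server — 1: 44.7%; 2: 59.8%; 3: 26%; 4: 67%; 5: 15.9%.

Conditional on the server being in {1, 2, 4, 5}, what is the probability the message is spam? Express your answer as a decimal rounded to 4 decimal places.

Let J = {1, 2, 4, 5}.
P(J) = 0.28 + 0.26 + 0.09 + 0.18 = 0.81.
P(S ∩ J) = 0.447·0.28 + 0.598·0.26 + 0.67·0.09 + 0.159·0.18 = 0.12516 + 0.15548 + 0.0603 + 0.02862 = 0.36956.
P(S | J) = 0.36956 / 0.81 = 0.456247…

0.4562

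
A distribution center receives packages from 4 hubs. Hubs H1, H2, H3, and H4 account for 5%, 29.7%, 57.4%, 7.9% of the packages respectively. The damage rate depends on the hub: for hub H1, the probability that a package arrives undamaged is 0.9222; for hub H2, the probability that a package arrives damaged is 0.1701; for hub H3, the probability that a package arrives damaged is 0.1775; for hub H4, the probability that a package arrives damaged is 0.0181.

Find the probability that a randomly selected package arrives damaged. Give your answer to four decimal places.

P(D|H1) = 1 − 0.9222 = 0.0778.
P(D) = P(D|H1)·P(H1) + P(D|H2)·P(H2) + P(D|H3)·P(H3) + P(D|H4)·P(H4)
      = 0.0778·0.05 + 0.1701·0.297 + 0.1775·0.574 + 0.0181·0.079
      = 0.00389 + 0.0505197 + 0.101885 + 0.0014299 = 0.1577246

0.1577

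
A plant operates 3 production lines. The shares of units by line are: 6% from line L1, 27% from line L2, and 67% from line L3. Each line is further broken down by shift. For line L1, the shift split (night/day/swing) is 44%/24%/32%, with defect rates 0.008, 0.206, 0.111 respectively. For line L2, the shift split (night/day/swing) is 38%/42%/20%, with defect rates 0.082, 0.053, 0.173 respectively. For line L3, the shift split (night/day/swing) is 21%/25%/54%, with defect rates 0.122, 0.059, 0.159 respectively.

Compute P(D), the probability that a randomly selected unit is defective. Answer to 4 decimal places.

P(D) ≈ 0.1136

P(D|L1) = 0.44·0.008 + 0.24·0.206 + 0.32·0.111 = 0.00352 + 0.04944 + 0.03552 = 0.08848
P(D|L2) = 0.38·0.082 + 0.42·0.053 + 0.2·0.173 = 0.03116 + 0.02226 + 0.0346 = 0.08802
P(D|L3) = 0.21·0.122 + 0.25·0.059 + 0.54·0.159 = 0.02562 + 0.01475 + 0.08586 = 0.12623
Then overall,
P(D) = 0.06·0.08848 + 0.27·0.08802 + 0.67·0.12623
      = 0.0053088 + 0.0237654 + 0.0845741 = 0.1136483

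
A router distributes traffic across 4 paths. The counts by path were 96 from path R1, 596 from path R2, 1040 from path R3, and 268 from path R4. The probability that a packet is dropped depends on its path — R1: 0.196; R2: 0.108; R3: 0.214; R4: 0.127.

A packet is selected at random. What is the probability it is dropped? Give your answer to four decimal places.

P(L) ≈ 0.1699

Total: 96 + 596 + 1040 + 268 = 2000.
P(R1) = 96/2000 = 0.048. P(R2) = 596/2000 = 0.298. P(R3) = 1040/2000 = 0.52. P(R4) = 268/2000 = 0.134.
P(L) = P(L|R1)·P(R1) + P(L|R2)·P(R2) + P(L|R3)·P(R3) + P(L|R4)·P(R4)
      = 0.196·0.048 + 0.108·0.298 + 0.214·0.52 + 0.127·0.134
      = 0.009408 + 0.032184 + 0.11128 + 0.017018 = 0.16989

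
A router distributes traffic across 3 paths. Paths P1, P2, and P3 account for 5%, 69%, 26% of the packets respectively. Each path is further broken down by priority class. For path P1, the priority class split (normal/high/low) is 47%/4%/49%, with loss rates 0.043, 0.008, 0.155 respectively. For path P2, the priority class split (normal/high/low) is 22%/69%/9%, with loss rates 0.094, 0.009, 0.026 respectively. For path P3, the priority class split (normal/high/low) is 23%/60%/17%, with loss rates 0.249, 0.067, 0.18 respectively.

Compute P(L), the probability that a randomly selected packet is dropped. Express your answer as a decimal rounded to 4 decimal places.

0.0583

P(L|P1) = 0.47·0.043 + 0.04·0.008 + 0.49·0.155 = 0.02021 + 0.00032 + 0.07595 = 0.09648
P(L|P2) = 0.22·0.094 + 0.69·0.009 + 0.09·0.026 = 0.02068 + 0.00621 + 0.00234 = 0.02923
P(L|P3) = 0.23·0.249 + 0.6·0.067 + 0.17·0.18 = 0.05727 + 0.0402 + 0.0306 = 0.12807
By total probability over the outer partition,
P(L) = 0.05·0.09648 + 0.69·0.02923 + 0.26·0.12807
      = 0.004824 + 0.0201687 + 0.0332982 = 0.0582909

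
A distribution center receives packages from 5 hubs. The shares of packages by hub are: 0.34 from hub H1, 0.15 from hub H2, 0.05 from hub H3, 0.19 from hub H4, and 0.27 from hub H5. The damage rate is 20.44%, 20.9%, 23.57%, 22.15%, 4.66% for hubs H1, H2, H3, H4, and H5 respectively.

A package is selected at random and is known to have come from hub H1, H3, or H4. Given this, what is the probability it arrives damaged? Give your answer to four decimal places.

0.2127

Let S = {H1, H3, H4}.
P(S) = 0.34 + 0.05 + 0.19 = 0.58.
P(D ∩ S) = 0.2044·0.34 + 0.2357·0.05 + 0.2215·0.19 = 0.069496 + 0.011785 + 0.042085 = 0.123366.
P(D | S) = 0.123366 / 0.58 = 0.212700…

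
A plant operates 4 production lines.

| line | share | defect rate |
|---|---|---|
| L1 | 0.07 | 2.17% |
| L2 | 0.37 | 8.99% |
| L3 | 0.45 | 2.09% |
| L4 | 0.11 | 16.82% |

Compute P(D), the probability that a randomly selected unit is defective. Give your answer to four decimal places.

0.0627

Using total probability over the partition,
P(D) = P(D|L1)·P(L1) + P(D|L2)·P(L2) + P(D|L3)·P(L3) + P(D|L4)·P(L4)
      = 0.0217·0.07 + 0.0899·0.37 + 0.0209·0.45 + 0.1682·0.11
      = 0.001519 + 0.033263 + 0.009405 + 0.018502 = 0.062689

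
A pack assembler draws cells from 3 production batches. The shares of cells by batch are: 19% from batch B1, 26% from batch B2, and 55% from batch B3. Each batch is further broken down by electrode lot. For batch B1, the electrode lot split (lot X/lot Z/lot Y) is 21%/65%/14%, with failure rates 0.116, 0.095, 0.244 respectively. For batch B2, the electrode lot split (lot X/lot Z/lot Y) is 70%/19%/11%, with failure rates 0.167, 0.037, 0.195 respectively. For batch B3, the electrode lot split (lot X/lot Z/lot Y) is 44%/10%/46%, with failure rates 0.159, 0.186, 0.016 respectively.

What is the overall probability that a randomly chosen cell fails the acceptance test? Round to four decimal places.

P(F) ≈ 0.1134

P(F|B1) = 0.21·0.116 + 0.65·0.095 + 0.14·0.244 = 0.02436 + 0.06175 + 0.03416 = 0.12027
P(F|B2) = 0.7·0.167 + 0.19·0.037 + 0.11·0.195 = 0.1169 + 0.00703 + 0.02145 = 0.14538
P(F|B3) = 0.44·0.159 + 0.1·0.186 + 0.46·0.016 = 0.06996 + 0.0186 + 0.00736 = 0.09592
Then overall,
P(F) = 0.19·0.12027 + 0.26·0.14538 + 0.55·0.09592
      = 0.0228513 + 0.0377988 + 0.052756 = 0.1134061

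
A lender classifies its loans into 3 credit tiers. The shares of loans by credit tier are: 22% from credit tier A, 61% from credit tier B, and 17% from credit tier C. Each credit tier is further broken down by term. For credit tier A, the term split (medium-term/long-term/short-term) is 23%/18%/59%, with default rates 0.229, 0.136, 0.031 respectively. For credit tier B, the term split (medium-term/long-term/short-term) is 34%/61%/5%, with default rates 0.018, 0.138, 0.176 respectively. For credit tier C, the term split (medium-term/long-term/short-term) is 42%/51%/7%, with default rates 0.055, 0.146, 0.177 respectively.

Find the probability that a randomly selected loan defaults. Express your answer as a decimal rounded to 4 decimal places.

0.1001

P(D|A) = 0.23·0.229 + 0.18·0.136 + 0.59·0.031 = 0.05267 + 0.02448 + 0.01829 = 0.09544
P(D|B) = 0.34·0.018 + 0.61·0.138 + 0.05·0.176 = 0.00612 + 0.08418 + 0.0088 = 0.0991
P(D|C) = 0.42·0.055 + 0.51·0.146 + 0.07·0.177 = 0.0231 + 0.07446 + 0.01239 = 0.10995
Then overall,
P(D) = 0.22·0.09544 + 0.61·0.0991 + 0.17·0.10995
      = 0.0209968 + 0.060451 + 0.0186915 = 0.1001393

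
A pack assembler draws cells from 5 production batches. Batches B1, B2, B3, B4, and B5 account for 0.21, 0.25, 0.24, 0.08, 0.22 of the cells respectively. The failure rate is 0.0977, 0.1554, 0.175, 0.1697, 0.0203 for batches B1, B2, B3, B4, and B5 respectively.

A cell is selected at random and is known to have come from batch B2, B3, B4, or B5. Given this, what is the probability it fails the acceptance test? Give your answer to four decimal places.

Let S = {B2, B3, B4, B5}.
P(S) = 0.25 + 0.24 + 0.08 + 0.22 = 0.79.
P(F ∩ S) = 0.1554·0.25 + 0.175·0.24 + 0.1697·0.08 + 0.0203·0.22 = 0.03885 + 0.042 + 0.013576 + 0.004466 = 0.098892.
P(F | S) = 0.098892 / 0.79 = 0.125180…

P(F|S) ≈ 0.1252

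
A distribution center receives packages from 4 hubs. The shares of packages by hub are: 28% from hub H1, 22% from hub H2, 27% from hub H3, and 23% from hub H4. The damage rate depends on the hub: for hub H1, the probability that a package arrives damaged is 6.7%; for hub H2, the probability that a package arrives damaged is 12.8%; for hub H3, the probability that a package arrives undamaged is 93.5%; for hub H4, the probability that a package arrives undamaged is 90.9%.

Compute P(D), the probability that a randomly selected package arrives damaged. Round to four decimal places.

P(D|H3) = 1 − 0.935 = 0.065.
P(D|H4) = 1 − 0.909 = 0.091.
Summing over the partition,
P(D) = P(D|H1)·P(H1) + P(D|H2)·P(H2) + P(D|H3)·P(H3) + P(D|H4)·P(H4)
      = 0.067·0.28 + 0.128·0.22 + 0.065·0.27 + 0.091·0.23
      = 0.01876 + 0.02816 + 0.01755 + 0.02093 = 0.0854

P(D) ≈ 0.0854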